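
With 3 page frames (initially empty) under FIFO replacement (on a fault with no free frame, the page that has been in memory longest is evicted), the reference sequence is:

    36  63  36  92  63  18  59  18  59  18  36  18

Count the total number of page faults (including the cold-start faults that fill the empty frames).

36 → miss, frames (36)
63 → miss, frames (36 63)
36 → hit
92 → miss, frames (36 63 92)
63 → hit
18 → miss, evict 36, frames (63 92 18)
59 → miss, evict 63, frames (92 18 59)
18 → hit
59 → hit
18 → hit
36 → miss, evict 92, frames (18 59 36)
18 → hit
Page faults: 6.

6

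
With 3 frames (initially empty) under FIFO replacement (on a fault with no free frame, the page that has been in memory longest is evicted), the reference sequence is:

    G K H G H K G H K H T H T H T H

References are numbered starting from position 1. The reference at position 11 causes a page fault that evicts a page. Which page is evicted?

G

pos 1: G: miss, frames (G)
pos 2: K: miss, frames (G K)
pos 3: H: miss, frames (G K H)
pos 4: G: hit
pos 5: H: hit
pos 6: K: hit
pos 7: G: hit
pos 8: H: hit
pos 9: K: hit
pos 10: H: hit
pos 11: T: miss, evict G, frames (K H T)
At position 11, page G is evicted.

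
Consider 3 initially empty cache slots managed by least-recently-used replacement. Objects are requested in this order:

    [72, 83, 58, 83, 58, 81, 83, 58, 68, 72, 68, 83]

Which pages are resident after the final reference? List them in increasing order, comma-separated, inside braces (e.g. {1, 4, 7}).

{68, 72, 83}

72 -> fault, frames (72)
83 -> fault, frames (72 83)
58 -> fault, frames (72 83 58)
83 -> hit
58 -> hit
81 -> fault, evict 72, frames (83 58 81)
83 -> hit
58 -> hit
68 -> fault, evict 81, frames (83 58 68)
72 -> fault, evict 83, frames (58 68 72)
68 -> hit
83 -> fault, evict 58, frames (72 68 83)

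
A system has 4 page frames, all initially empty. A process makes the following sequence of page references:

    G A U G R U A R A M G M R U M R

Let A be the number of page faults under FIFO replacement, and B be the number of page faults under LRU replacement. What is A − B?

-1

Under FIFO: F F F . F . . . . F F . . . . . → 6 faults.
Under LRU: F F F . F . . . . F F . . F . . → 7 faults.
A − B = 6 − 7 = -1.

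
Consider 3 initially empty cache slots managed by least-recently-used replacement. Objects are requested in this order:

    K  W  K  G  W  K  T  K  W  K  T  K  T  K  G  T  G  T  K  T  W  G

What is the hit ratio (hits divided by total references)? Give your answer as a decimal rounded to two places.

K -> miss, frames (K)
W -> miss, frames (K W)
K -> hit
G -> miss, frames (W K G)
W -> hit
K -> hit
T -> miss, evict G, frames (W K T)
K -> hit
W -> hit
K -> hit
T -> hit
K -> hit
T -> hit
K -> hit
G -> miss, evict W, frames (T K G)
T -> hit
G -> hit
T -> hit
K -> hit
T -> hit
W -> miss, evict G, frames (K T W)
G -> miss, evict K, frames (T W G)
Hits: 15 of 22 references → 15/22 = 0.6818.

0.68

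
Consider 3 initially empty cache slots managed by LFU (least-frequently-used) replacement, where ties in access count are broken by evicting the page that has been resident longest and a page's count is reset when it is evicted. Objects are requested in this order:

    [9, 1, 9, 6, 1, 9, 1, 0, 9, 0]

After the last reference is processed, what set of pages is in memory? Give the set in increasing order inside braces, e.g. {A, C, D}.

{0, 1, 9}

9 -> fault, frames [9]
1 -> fault, frames [9, 1]
9 -> hit
6 -> fault, frames [9, 1, 6]
1 -> hit
9 -> hit
1 -> hit
0 -> fault, evict 6, frames [9, 1, 0]
9 -> hit
0 -> hit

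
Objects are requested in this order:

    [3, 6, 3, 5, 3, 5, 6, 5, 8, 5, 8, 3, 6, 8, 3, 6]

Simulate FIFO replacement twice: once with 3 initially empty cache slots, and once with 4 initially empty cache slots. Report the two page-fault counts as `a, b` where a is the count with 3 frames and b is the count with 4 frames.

6, 4

3 frames: F F . F . . . . F . . F F . . . → 6 faults.
4 frames: F F . F . . . . F . . . . . . . → 4 faults.
4 < 6: adding a frame reduced faults, as is typical.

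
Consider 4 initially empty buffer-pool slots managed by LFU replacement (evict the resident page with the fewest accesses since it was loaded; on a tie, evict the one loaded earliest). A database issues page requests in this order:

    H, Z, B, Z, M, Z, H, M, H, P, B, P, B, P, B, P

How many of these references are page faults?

11

H -> fault, frames {H}
Z -> fault, frames {H,Z}
B -> fault, frames {H,Z,B}
Z -> hit
M -> fault, frames {H,Z,B,M}
Z -> hit
H -> hit
M -> hit
H -> hit
P -> fault, evict B, frames {H,Z,M,P}
B -> fault, evict P, frames {H,Z,M,B}
P -> fault, evict B, frames {H,Z,M,P}
B -> fault, evict P, frames {H,Z,M,B}
P -> fault, evict B, frames {H,Z,M,P}
B -> fault, evict P, frames {H,Z,M,B}
P -> fault, evict B, frames {H,Z,M,P}
Page faults: 11.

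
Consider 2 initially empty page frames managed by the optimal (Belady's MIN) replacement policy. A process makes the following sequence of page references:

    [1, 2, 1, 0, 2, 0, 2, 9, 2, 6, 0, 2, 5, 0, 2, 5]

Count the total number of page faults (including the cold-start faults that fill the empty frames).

1 -> miss, frames {1}
2 -> miss, frames {1,2}
1 -> hit
0 -> miss, evict 1, frames {2,0}
2 -> hit
0 -> hit
2 -> hit
9 -> miss, evict 0, frames {2,9}
2 -> hit
6 -> miss, evict 9, frames {2,6}
0 -> miss, evict 6, frames {2,0}
2 -> hit
5 -> miss, evict 2, frames {0,5}
0 -> hit
2 -> miss, evict 0, frames {5,2}
5 -> hit
Page faults: 8.

8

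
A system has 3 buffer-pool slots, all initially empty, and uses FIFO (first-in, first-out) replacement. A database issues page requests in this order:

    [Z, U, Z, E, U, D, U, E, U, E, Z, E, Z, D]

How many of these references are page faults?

Z -> miss, frames [Z]
U -> miss, frames [Z, U]
Z -> hit
E -> miss, frames [Z, U, E]
U -> hit
D -> miss, evict Z, frames [U, E, D]
U -> hit
E -> hit
U -> hit
E -> hit
Z -> miss, evict U, frames [E, D, Z]
E -> hit
Z -> hit
D -> hit
Page faults: 5.

5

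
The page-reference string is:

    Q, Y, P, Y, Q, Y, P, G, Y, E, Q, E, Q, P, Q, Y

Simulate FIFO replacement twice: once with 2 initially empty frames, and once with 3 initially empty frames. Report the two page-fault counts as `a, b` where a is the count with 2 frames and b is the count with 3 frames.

12, 8

2 frames: F F F . F F F F F F F . . F . F → 12 faults.
3 frames: F F F . . . . F . F F . . F . F → 8 faults.
8 < 12: adding a frame reduced faults, as is typical.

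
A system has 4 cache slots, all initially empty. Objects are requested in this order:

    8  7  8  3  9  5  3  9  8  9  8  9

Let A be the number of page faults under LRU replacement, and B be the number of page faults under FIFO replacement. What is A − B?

Under LRU: F F . F F F . . . . . . → 5 faults.
Under FIFO: F F . F F F . . F . . . → 6 faults.
A − B = 5 − 6 = -1.

-1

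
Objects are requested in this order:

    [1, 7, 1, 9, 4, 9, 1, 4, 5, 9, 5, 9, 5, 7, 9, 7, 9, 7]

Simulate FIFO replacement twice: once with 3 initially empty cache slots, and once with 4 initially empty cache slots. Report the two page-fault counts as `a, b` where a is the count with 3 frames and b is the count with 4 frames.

3 frames: F F . F F . F . F F . . . F . . . . → 8 faults.
4 frames: F F . F F . . . F . . . . . . . . . → 5 faults.
5 < 8: adding a frame reduced faults, as is typical.

8, 5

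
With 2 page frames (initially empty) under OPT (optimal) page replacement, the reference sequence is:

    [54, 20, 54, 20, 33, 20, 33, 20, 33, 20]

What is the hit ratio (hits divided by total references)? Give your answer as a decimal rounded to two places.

54: miss, frames (54)
20: miss, frames (54 20)
54: hit
20: hit
33: miss, evict 54, frames (20 33)
20: hit
33: hit
20: hit
33: hit
20: hit
Hits: 7 of 10 references → 7/10 = 0.7000.

0.70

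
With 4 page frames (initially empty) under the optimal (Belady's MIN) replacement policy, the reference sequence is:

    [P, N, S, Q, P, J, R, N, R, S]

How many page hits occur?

4

P → miss, frames [P]
N → miss, frames [P, N]
S → miss, frames [P, N, S]
Q → miss, frames [P, N, S, Q]
P → hit
J → miss, evict Q, frames [P, N, S, J]
R → miss, evict J, frames [P, N, S, R]
N → hit
R → hit
S → hit
Hits: 4.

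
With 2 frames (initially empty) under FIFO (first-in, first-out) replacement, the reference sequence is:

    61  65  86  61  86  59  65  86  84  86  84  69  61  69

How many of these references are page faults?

61 → fault, frames [61]
65 → fault, frames [61, 65]
86 → fault, evict 61, frames [65, 86]
61 → fault, evict 65, frames [86, 61]
86 → hit
59 → fault, evict 86, frames [61, 59]
65 → fault, evict 61, frames [59, 65]
86 → fault, evict 59, frames [65, 86]
84 → fault, evict 65, frames [86, 84]
86 → hit
84 → hit
69 → fault, evict 86, frames [84, 69]
61 → fault, evict 84, frames [69, 61]
69 → hit
Page faults: 10.

10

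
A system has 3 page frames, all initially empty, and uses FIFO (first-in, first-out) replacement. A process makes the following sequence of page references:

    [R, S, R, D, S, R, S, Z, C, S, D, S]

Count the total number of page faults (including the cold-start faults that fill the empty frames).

R -> fault, frames (R)
S -> fault, frames (R S)
R -> hit
D -> fault, frames (R S D)
S -> hit
R -> hit
S -> hit
Z -> fault, evict R, frames (S D Z)
C -> fault, evict S, frames (D Z C)
S -> fault, evict D, frames (Z C S)
D -> fault, evict Z, frames (C S D)
S -> hit
Page faults: 7.

7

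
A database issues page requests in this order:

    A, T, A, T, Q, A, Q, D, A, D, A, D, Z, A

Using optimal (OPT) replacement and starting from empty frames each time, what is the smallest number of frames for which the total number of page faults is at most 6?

f=1: 14 faults
f=2: 5 faults
f=3: 5 faults
f=4: 5 faults
f=5: 5 faults
Smallest f with faults ≤ 6 is 2.

2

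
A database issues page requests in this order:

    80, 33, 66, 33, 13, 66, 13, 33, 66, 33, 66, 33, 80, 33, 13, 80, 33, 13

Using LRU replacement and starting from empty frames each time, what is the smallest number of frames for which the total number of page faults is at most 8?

3

f=1: 18 faults
f=2: 12 faults
f=3: 6 faults
f=4: 4 faults
Smallest f with faults ≤ 8 is 3.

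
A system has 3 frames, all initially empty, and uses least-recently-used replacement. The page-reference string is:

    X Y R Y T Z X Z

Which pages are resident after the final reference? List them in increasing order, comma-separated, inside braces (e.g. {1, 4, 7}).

X → miss, frames (X)
Y → miss, frames (X Y)
R → miss, frames (X Y R)
Y → hit
T → miss, evict X, frames (R Y T)
Z → miss, evict R, frames (Y T Z)
X → miss, evict Y, frames (T Z X)
Z → hit

{T, X, Z}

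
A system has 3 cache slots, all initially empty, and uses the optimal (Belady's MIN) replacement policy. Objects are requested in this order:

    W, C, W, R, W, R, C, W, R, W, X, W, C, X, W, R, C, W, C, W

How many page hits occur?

15

W: fault, frames (W)
C: fault, frames (W C)
W: hit
R: fault, frames (W C R)
W: hit
R: hit
C: hit
W: hit
R: hit
W: hit
X: fault, evict R, frames (W C X)
W: hit
C: hit
X: hit
W: hit
R: fault, evict X, frames (W C R)
C: hit
W: hit
C: hit
W: hit
Hits: 15.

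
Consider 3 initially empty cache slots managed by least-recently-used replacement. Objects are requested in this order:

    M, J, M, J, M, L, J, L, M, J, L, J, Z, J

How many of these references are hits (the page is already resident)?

M: miss, frames [M]
J: miss, frames [M, J]
M: hit
J: hit
M: hit
L: miss, frames [J, M, L]
J: hit
L: hit
M: hit
J: hit
L: hit
J: hit
Z: miss, evict M, frames [L, J, Z]
J: hit
Hits: 10.

10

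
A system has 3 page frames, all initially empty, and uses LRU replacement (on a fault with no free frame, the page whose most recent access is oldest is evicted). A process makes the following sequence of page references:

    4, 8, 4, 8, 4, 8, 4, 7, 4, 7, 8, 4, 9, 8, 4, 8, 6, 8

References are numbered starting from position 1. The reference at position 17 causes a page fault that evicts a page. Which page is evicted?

9

pos 1: 4: miss, frames [4]
pos 2: 8: miss, frames [4, 8]
pos 3: 4: hit
pos 4: 8: hit
pos 5: 4: hit
pos 6: 8: hit
pos 7: 4: hit
pos 8: 7: miss, frames [8, 4, 7]
pos 9: 4: hit
pos 10: 7: hit
pos 11: 8: hit
pos 12: 4: hit
pos 13: 9: miss, evict 7, frames [8, 4, 9]
pos 14: 8: hit
pos 15: 4: hit
pos 16: 8: hit
pos 17: 6: miss, evict 9, frames [4, 8, 6]
At position 17, page 9 is evicted.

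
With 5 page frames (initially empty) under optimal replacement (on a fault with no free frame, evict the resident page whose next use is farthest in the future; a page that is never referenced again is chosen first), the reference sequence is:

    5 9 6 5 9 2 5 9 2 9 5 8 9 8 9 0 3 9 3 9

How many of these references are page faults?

5 → miss, frames (5)
9 → miss, frames (5 9)
6 → miss, frames (5 9 6)
5 → hit
9 → hit
2 → miss, frames (5 9 6 2)
5 → hit
9 → hit
2 → hit
9 → hit
5 → hit
8 → miss, frames (5 9 6 2 8)
9 → hit
8 → hit
9 → hit
0 → miss, evict 8, frames (5 9 6 2 0)
3 → miss, evict 0, frames (5 9 6 2 3)
9 → hit
3 → hit
9 → hit
Page faults: 7.

7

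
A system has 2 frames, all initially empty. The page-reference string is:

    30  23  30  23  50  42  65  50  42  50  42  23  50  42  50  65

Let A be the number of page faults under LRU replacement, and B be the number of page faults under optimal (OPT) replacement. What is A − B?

Under LRU: F F . . F F F F F . . F F F . F → 11 faults.
Under OPT: F F . . F F F . F . . F . F . F → 9 faults.
A − B = 11 − 9 = 2.

2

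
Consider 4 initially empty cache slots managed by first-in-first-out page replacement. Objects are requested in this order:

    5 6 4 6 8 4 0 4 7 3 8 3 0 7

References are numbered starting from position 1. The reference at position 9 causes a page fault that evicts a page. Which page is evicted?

6

pos 1: 5 -> fault, frames (5)
pos 2: 6 -> fault, frames (5 6)
pos 3: 4 -> fault, frames (5 6 4)
pos 4: 6 -> hit
pos 5: 8 -> fault, frames (5 6 4 8)
pos 6: 4 -> hit
pos 7: 0 -> fault, evict 5, frames (6 4 8 0)
pos 8: 4 -> hit
pos 9: 7 -> fault, evict 6, frames (4 8 0 7)
At position 9, page 6 is evicted.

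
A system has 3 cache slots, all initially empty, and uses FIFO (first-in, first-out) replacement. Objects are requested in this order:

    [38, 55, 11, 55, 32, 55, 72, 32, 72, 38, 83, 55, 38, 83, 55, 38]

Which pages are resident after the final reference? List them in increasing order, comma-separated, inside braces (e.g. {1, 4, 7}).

{38, 55, 83}

38 -> miss, frames {38}
55 -> miss, frames {38,55}
11 -> miss, frames {38,55,11}
55 -> hit
32 -> miss, evict 38, frames {55,11,32}
55 -> hit
72 -> miss, evict 55, frames {11,32,72}
32 -> hit
72 -> hit
38 -> miss, evict 11, frames {32,72,38}
83 -> miss, evict 32, frames {72,38,83}
55 -> miss, evict 72, frames {38,83,55}
38 -> hit
83 -> hit
55 -> hit
38 -> hit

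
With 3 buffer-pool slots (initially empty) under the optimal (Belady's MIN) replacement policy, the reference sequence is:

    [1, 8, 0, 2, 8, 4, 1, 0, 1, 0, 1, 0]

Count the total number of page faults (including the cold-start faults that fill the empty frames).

1 → fault, frames {1}
8 → fault, frames {1,8}
0 → fault, frames {1,8,0}
2 → fault, evict 0, frames {1,8,2}
8 → hit
4 → fault, evict 2, frames {1,8,4}
1 → hit
0 → fault, evict 4, frames {1,8,0}
1 → hit
0 → hit
1 → hit
0 → hit
Page faults: 6.

6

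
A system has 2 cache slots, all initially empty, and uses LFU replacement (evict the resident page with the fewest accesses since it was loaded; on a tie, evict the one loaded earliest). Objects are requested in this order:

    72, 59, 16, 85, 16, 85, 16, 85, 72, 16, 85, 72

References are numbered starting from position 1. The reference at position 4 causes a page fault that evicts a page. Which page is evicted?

59

pos 1: 72 -> miss, frames [72]
pos 2: 59 -> miss, frames [72, 59]
pos 3: 16 -> miss, evict 72, frames [59, 16]
pos 4: 85 -> miss, evict 59, frames [16, 85]
At position 4, page 59 is evicted.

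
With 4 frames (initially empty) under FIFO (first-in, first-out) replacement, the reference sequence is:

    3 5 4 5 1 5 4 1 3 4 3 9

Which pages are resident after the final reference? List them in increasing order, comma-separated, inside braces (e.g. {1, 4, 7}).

{1, 4, 5, 9}

3: miss, frames {3}
5: miss, frames {3,5}
4: miss, frames {3,5,4}
5: hit
1: miss, frames {3,5,4,1}
5: hit
4: hit
1: hit
3: hit
4: hit
3: hit
9: miss, evict 3, frames {5,4,1,9}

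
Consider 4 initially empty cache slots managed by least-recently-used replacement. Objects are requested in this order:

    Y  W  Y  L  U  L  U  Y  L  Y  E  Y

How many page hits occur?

Y: fault, frames [Y]
W: fault, frames [Y, W]
Y: hit
L: fault, frames [W, Y, L]
U: fault, frames [W, Y, L, U]
L: hit
U: hit
Y: hit
L: hit
Y: hit
E: fault, evict W, frames [U, L, Y, E]
Y: hit
Hits: 7.

7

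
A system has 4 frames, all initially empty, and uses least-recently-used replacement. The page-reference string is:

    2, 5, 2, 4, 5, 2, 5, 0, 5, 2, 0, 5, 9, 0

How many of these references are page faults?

5

2 -> miss, frames {2}
5 -> miss, frames {2,5}
2 -> hit
4 -> miss, frames {5,2,4}
5 -> hit
2 -> hit
5 -> hit
0 -> miss, frames {4,2,5,0}
5 -> hit
2 -> hit
0 -> hit
5 -> hit
9 -> miss, evict 4, frames {2,0,5,9}
0 -> hit
Page faults: 5.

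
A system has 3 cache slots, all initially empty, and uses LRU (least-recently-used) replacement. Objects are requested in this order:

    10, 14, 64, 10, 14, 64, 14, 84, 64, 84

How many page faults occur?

10 → miss, frames [10]
14 → miss, frames [10, 14]
64 → miss, frames [10, 14, 64]
10 → hit
14 → hit
64 → hit
14 → hit
84 → miss, evict 10, frames [64, 14, 84]
64 → hit
84 → hit
Page faults: 4.

4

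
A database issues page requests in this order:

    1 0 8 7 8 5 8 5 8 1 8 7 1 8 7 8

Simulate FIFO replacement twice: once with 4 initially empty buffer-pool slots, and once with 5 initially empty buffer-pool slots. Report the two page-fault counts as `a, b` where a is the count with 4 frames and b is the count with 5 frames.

6, 5

4 frames: F F F F . F . . . F . . . . . . → 6 faults.
5 frames: F F F F . F . . . . . . . . . . → 5 faults.
5 < 6: adding a frame reduced faults, as is typical.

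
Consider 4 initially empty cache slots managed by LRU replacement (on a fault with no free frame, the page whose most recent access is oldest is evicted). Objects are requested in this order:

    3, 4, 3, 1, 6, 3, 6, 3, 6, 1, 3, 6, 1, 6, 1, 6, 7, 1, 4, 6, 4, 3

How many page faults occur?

7

3 → fault, frames (3)
4 → fault, frames (3 4)
3 → hit
1 → fault, frames (4 3 1)
6 → fault, frames (4 3 1 6)
3 → hit
6 → hit
3 → hit
6 → hit
1 → hit
3 → hit
6 → hit
1 → hit
6 → hit
1 → hit
6 → hit
7 → fault, evict 4, frames (3 1 6 7)
1 → hit
4 → fault, evict 3, frames (6 7 1 4)
6 → hit
4 → hit
3 → fault, evict 7, frames (1 6 4 3)
Page faults: 7.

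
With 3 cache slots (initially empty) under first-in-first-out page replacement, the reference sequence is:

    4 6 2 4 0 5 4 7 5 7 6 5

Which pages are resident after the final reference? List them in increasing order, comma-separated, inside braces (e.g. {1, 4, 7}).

4 -> fault, frames {4}
6 -> fault, frames {4,6}
2 -> fault, frames {4,6,2}
4 -> hit
0 -> fault, evict 4, frames {6,2,0}
5 -> fault, evict 6, frames {2,0,5}
4 -> fault, evict 2, frames {0,5,4}
7 -> fault, evict 0, frames {5,4,7}
5 -> hit
7 -> hit
6 -> fault, evict 5, frames {4,7,6}
5 -> fault, evict 4, frames {7,6,5}

{5, 6, 7}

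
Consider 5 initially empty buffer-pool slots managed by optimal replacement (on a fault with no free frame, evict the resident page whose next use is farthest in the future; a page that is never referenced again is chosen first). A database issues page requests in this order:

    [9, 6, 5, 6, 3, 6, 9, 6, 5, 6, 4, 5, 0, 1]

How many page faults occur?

9 → miss, frames (9)
6 → miss, frames (9 6)
5 → miss, frames (9 6 5)
6 → hit
3 → miss, frames (9 6 5 3)
6 → hit
9 → hit
6 → hit
5 → hit
6 → hit
4 → miss, frames (9 6 5 3 4)
5 → hit
0 → miss, evict 4, frames (9 6 5 3 0)
1 → miss, evict 0, frames (9 6 5 3 1)
Page faults: 7.

7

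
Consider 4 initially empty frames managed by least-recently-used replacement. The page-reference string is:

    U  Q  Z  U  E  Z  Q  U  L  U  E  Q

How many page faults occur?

6

U → miss, frames (U)
Q → miss, frames (U Q)
Z → miss, frames (U Q Z)
U → hit
E → miss, frames (Q Z U E)
Z → hit
Q → hit
U → hit
L → miss, evict E, frames (Z Q U L)
U → hit
E → miss, evict Z, frames (Q L U E)
Q → hit
Page faults: 6.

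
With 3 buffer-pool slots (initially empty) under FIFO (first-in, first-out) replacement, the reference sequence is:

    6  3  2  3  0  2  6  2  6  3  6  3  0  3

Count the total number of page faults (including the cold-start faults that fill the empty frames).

6 -> fault, frames (6)
3 -> fault, frames (6 3)
2 -> fault, frames (6 3 2)
3 -> hit
0 -> fault, evict 6, frames (3 2 0)
2 -> hit
6 -> fault, evict 3, frames (2 0 6)
2 -> hit
6 -> hit
3 -> fault, evict 2, frames (0 6 3)
6 -> hit
3 -> hit
0 -> hit
3 -> hit
Page faults: 6.

6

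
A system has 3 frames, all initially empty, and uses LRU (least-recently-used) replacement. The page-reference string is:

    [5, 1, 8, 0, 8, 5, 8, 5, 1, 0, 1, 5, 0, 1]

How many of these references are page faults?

7

5 -> fault, frames [5]
1 -> fault, frames [5, 1]
8 -> fault, frames [5, 1, 8]
0 -> fault, evict 5, frames [1, 8, 0]
8 -> hit
5 -> fault, evict 1, frames [0, 8, 5]
8 -> hit
5 -> hit
1 -> fault, evict 0, frames [8, 5, 1]
0 -> fault, evict 8, frames [5, 1, 0]
1 -> hit
5 -> hit
0 -> hit
1 -> hit
Page faults: 7.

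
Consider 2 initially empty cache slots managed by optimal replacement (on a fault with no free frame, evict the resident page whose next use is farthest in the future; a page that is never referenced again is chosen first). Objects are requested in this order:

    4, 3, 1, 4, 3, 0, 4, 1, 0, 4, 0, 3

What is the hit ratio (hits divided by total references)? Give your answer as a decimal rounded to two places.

0.33

4 -> miss, frames (4)
3 -> miss, frames (4 3)
1 -> miss, evict 3, frames (4 1)
4 -> hit
3 -> miss, evict 1, frames (4 3)
0 -> miss, evict 3, frames (4 0)
4 -> hit
1 -> miss, evict 4, frames (0 1)
0 -> hit
4 -> miss, evict 1, frames (0 4)
0 -> hit
3 -> miss, evict 4, frames (0 3)
Hits: 4 of 12 references → 4/12 = 0.3333.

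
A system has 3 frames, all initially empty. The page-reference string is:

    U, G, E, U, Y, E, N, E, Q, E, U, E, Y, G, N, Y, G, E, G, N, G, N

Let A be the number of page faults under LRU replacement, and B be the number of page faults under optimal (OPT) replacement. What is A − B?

Under LRU: F F F . F . F . F . F . F F F . . F . F . . → 12 faults.
Under OPT: F F F . F . F . F . . . F F F . . F . . . . → 10 faults.
A − B = 12 − 10 = 2.

2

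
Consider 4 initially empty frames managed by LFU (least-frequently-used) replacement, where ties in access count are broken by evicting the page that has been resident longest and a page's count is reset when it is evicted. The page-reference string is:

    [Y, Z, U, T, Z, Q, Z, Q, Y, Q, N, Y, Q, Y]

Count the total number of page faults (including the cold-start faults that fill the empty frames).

7

Y: fault, frames [Y]
Z: fault, frames [Y, Z]
U: fault, frames [Y, Z, U]
T: fault, frames [Y, Z, U, T]
Z: hit
Q: fault, evict Y, frames [Z, U, T, Q]
Z: hit
Q: hit
Y: fault, evict U, frames [Z, T, Q, Y]
Q: hit
N: fault, evict T, frames [Z, Q, Y, N]
Y: hit
Q: hit
Y: hit
Page faults: 7.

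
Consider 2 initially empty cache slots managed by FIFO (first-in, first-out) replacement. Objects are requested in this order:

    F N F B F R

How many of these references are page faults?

F: miss, frames [F]
N: miss, frames [F, N]
F: hit
B: miss, evict F, frames [N, B]
F: miss, evict N, frames [B, F]
R: miss, evict B, frames [F, R]
Page faults: 5.

5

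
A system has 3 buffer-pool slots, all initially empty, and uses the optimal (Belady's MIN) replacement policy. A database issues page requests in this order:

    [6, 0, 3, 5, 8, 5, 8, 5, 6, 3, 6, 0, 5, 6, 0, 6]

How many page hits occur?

6 → fault, frames {6}
0 → fault, frames {6,0}
3 → fault, frames {6,0,3}
5 → fault, evict 0, frames {6,3,5}
8 → fault, evict 3, frames {6,5,8}
5 → hit
8 → hit
5 → hit
6 → hit
3 → fault, evict 8, frames {6,5,3}
6 → hit
0 → fault, evict 3, frames {6,5,0}
5 → hit
6 → hit
0 → hit
6 → hit
Hits: 9.

9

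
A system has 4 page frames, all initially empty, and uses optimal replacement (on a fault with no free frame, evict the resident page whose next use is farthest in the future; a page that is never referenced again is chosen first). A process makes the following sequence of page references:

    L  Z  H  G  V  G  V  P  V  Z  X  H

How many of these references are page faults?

7

L → fault, frames {L}
Z → fault, frames {L,Z}
H → fault, frames {L,Z,H}
G → fault, frames {L,Z,H,G}
V → fault, evict L, frames {Z,H,G,V}
G → hit
V → hit
P → fault, evict G, frames {Z,H,V,P}
V → hit
Z → hit
X → fault, evict P, frames {Z,H,V,X}
H → hit
Page faults: 7.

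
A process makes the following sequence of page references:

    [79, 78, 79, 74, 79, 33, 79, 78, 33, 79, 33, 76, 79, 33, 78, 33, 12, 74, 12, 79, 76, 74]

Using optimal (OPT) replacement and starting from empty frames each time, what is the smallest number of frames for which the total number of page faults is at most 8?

f=1: 22 faults
f=2: 13 faults
f=3: 9 faults
f=4: 7 faults
f=5: 6 faults
f=6: 6 faults
Smallest f with faults ≤ 8 is 4.

4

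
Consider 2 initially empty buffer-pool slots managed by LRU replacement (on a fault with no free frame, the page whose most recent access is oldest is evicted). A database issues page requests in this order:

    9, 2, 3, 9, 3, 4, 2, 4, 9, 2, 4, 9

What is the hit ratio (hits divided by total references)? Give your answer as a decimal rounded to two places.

0.17

9: miss, frames (9)
2: miss, frames (9 2)
3: miss, evict 9, frames (2 3)
9: miss, evict 2, frames (3 9)
3: hit
4: miss, evict 9, frames (3 4)
2: miss, evict 3, frames (4 2)
4: hit
9: miss, evict 2, frames (4 9)
2: miss, evict 4, frames (9 2)
4: miss, evict 9, frames (2 4)
9: miss, evict 2, frames (4 9)
Hits: 2 of 12 references → 2/12 = 0.1667.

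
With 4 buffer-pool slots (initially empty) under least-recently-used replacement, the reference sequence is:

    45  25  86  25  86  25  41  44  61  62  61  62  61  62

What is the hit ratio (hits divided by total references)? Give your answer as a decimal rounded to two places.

45: miss, frames (45)
25: miss, frames (45 25)
86: miss, frames (45 25 86)
25: hit
86: hit
25: hit
41: miss, frames (45 86 25 41)
44: miss, evict 45, frames (86 25 41 44)
61: miss, evict 86, frames (25 41 44 61)
62: miss, evict 25, frames (41 44 61 62)
61: hit
62: hit
61: hit
62: hit
Hits: 7 of 14 references → 7/14 = 0.5000.

0.50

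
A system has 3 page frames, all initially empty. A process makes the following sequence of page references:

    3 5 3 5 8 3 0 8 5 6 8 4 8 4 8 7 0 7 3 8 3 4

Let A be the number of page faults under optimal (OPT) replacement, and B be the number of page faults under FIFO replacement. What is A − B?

Under OPT: F F . . F . F . . F . F . . . F . . F . . F → 9 faults.
Under FIFO: F F . . F . F . . F . F F . . F F . F F . F → 12 faults.
A − B = 9 − 12 = -3.

-3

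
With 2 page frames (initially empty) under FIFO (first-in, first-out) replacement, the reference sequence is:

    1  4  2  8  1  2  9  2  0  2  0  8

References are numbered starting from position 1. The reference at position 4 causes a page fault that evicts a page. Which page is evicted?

4

pos 1: 1 → fault, frames (1)
pos 2: 4 → fault, frames (1 4)
pos 3: 2 → fault, evict 1, frames (4 2)
pos 4: 8 → fault, evict 4, frames (2 8)
At position 4, page 4 is evicted.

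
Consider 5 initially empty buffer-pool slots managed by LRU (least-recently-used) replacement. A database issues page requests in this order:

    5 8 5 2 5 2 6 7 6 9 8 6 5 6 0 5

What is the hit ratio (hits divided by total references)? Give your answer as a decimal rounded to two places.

0.44

5: miss, frames {5}
8: miss, frames {5,8}
5: hit
2: miss, frames {8,5,2}
5: hit
2: hit
6: miss, frames {8,5,2,6}
7: miss, frames {8,5,2,6,7}
6: hit
9: miss, evict 8, frames {5,2,7,6,9}
8: miss, evict 5, frames {2,7,6,9,8}
6: hit
5: miss, evict 2, frames {7,9,8,6,5}
6: hit
0: miss, evict 7, frames {9,8,5,6,0}
5: hit
Hits: 7 of 16 references → 7/16 = 0.4375.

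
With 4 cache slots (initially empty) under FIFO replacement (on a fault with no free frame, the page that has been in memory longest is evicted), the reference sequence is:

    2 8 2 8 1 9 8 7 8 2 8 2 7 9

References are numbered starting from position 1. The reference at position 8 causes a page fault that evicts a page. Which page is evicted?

pos 1: 2 -> fault, frames (2)
pos 2: 8 -> fault, frames (2 8)
pos 3: 2 -> hit
pos 4: 8 -> hit
pos 5: 1 -> fault, frames (2 8 1)
pos 6: 9 -> fault, frames (2 8 1 9)
pos 7: 8 -> hit
pos 8: 7 -> fault, evict 2, frames (8 1 9 7)
At position 8, page 2 is evicted.

2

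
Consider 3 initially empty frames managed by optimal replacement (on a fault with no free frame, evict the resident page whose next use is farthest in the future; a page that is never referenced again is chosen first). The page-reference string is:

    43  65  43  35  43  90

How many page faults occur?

43 -> fault, frames {43}
65 -> fault, frames {43,65}
43 -> hit
35 -> fault, frames {43,65,35}
43 -> hit
90 -> fault, evict 35, frames {43,65,90}
Page faults: 4.

4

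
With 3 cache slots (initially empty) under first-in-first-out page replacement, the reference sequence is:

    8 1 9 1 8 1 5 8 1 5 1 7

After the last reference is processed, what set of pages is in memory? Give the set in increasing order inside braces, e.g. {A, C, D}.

8 -> miss, frames [8]
1 -> miss, frames [8, 1]
9 -> miss, frames [8, 1, 9]
1 -> hit
8 -> hit
1 -> hit
5 -> miss, evict 8, frames [1, 9, 5]
8 -> miss, evict 1, frames [9, 5, 8]
1 -> miss, evict 9, frames [5, 8, 1]
5 -> hit
1 -> hit
7 -> miss, evict 5, frames [8, 1, 7]

{1, 7, 8}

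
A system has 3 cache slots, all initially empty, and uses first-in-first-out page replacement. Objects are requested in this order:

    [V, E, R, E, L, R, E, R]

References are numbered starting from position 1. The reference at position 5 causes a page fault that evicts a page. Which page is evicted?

V

pos 1: V -> miss, frames {V}
pos 2: E -> miss, frames {V,E}
pos 3: R -> miss, frames {V,E,R}
pos 4: E -> hit
pos 5: L -> miss, evict V, frames {E,R,L}
At position 5, page V is evicted.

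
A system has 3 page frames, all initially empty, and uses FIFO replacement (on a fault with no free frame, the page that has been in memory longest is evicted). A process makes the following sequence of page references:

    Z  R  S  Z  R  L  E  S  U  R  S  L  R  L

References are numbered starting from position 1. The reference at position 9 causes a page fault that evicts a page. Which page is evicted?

pos 1: Z -> fault, frames [Z]
pos 2: R -> fault, frames [Z, R]
pos 3: S -> fault, frames [Z, R, S]
pos 4: Z -> hit
pos 5: R -> hit
pos 6: L -> fault, evict Z, frames [R, S, L]
pos 7: E -> fault, evict R, frames [S, L, E]
pos 8: S -> hit
pos 9: U -> fault, evict S, frames [L, E, U]
At position 9, page S is evicted.

S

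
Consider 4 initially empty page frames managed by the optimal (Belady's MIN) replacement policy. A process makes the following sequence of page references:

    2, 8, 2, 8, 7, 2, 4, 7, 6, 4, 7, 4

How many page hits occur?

7

2 -> fault, frames {2}
8 -> fault, frames {2,8}
2 -> hit
8 -> hit
7 -> fault, frames {2,8,7}
2 -> hit
4 -> fault, frames {2,8,7,4}
7 -> hit
6 -> fault, evict 8, frames {2,7,4,6}
4 -> hit
7 -> hit
4 -> hit
Hits: 7.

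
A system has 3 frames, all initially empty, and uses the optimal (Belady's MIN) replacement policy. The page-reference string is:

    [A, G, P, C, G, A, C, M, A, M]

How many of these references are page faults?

A: miss, frames (A)
G: miss, frames (A G)
P: miss, frames (A G P)
C: miss, evict P, frames (A G C)
G: hit
A: hit
C: hit
M: miss, evict C, frames (A G M)
A: hit
M: hit
Page faults: 5.

5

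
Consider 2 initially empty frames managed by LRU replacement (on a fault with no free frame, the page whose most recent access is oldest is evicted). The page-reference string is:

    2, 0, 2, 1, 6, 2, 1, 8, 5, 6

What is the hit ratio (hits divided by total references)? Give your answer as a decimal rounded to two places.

0.10

2: miss, frames [2]
0: miss, frames [2, 0]
2: hit
1: miss, evict 0, frames [2, 1]
6: miss, evict 2, frames [1, 6]
2: miss, evict 1, frames [6, 2]
1: miss, evict 6, frames [2, 1]
8: miss, evict 2, frames [1, 8]
5: miss, evict 1, frames [8, 5]
6: miss, evict 8, frames [5, 6]
Hits: 1 of 10 references → 1/10 = 0.1000.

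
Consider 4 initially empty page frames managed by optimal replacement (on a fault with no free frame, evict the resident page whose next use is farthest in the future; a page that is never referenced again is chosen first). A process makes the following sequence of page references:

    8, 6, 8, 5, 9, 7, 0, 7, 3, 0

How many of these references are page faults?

8 -> miss, frames (8)
6 -> miss, frames (8 6)
8 -> hit
5 -> miss, frames (8 6 5)
9 -> miss, frames (8 6 5 9)
7 -> miss, evict 9, frames (8 6 5 7)
0 -> miss, evict 5, frames (8 6 7 0)
7 -> hit
3 -> miss, evict 7, frames (8 6 0 3)
0 -> hit
Page faults: 7.

7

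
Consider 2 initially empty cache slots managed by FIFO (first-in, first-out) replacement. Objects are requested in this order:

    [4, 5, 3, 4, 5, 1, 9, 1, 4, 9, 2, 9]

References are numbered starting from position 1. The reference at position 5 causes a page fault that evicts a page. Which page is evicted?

3

pos 1: 4 -> fault, frames {4}
pos 2: 5 -> fault, frames {4,5}
pos 3: 3 -> fault, evict 4, frames {5,3}
pos 4: 4 -> fault, evict 5, frames {3,4}
pos 5: 5 -> fault, evict 3, frames {4,5}
At position 5, page 3 is evicted.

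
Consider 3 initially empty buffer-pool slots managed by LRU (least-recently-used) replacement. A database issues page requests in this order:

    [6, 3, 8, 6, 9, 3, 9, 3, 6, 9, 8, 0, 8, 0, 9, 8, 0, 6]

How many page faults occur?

8

6: miss, frames [6]
3: miss, frames [6, 3]
8: miss, frames [6, 3, 8]
6: hit
9: miss, evict 3, frames [8, 6, 9]
3: miss, evict 8, frames [6, 9, 3]
9: hit
3: hit
6: hit
9: hit
8: miss, evict 3, frames [6, 9, 8]
0: miss, evict 6, frames [9, 8, 0]
8: hit
0: hit
9: hit
8: hit
0: hit
6: miss, evict 9, frames [8, 0, 6]
Page faults: 8.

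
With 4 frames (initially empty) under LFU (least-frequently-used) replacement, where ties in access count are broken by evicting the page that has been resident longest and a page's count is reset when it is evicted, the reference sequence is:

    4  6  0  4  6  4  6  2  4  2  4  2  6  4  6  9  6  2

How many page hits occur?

4: fault, frames {4}
6: fault, frames {4,6}
0: fault, frames {4,6,0}
4: hit
6: hit
4: hit
6: hit
2: fault, frames {4,6,0,2}
4: hit
2: hit
4: hit
2: hit
6: hit
4: hit
6: hit
9: fault, evict 0, frames {4,6,2,9}
6: hit
2: hit
Hits: 13.

13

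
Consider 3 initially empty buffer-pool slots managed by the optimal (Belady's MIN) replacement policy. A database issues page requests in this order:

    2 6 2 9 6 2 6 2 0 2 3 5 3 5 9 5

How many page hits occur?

10

2 -> fault, frames [2]
6 -> fault, frames [2, 6]
2 -> hit
9 -> fault, frames [2, 6, 9]
6 -> hit
2 -> hit
6 -> hit
2 -> hit
0 -> fault, evict 6, frames [2, 9, 0]
2 -> hit
3 -> fault, evict 0, frames [2, 9, 3]
5 -> fault, evict 2, frames [9, 3, 5]
3 -> hit
5 -> hit
9 -> hit
5 -> hit
Hits: 10.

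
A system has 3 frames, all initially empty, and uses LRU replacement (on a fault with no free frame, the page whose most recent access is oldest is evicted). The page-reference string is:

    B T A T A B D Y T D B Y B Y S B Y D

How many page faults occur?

B: fault, frames {B}
T: fault, frames {B,T}
A: fault, frames {B,T,A}
T: hit
A: hit
B: hit
D: fault, evict T, frames {A,B,D}
Y: fault, evict A, frames {B,D,Y}
T: fault, evict B, frames {D,Y,T}
D: hit
B: fault, evict Y, frames {T,D,B}
Y: fault, evict T, frames {D,B,Y}
B: hit
Y: hit
S: fault, evict D, frames {B,Y,S}
B: hit
Y: hit
D: fault, evict S, frames {B,Y,D}
Page faults: 10.

10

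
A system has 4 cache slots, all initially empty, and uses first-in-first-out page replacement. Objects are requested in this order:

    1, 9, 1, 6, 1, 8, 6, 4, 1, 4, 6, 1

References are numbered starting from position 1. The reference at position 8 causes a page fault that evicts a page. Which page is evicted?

1

pos 1: 1: miss, frames [1]
pos 2: 9: miss, frames [1, 9]
pos 3: 1: hit
pos 4: 6: miss, frames [1, 9, 6]
pos 5: 1: hit
pos 6: 8: miss, frames [1, 9, 6, 8]
pos 7: 6: hit
pos 8: 4: miss, evict 1, frames [9, 6, 8, 4]
At position 8, page 1 is evicted.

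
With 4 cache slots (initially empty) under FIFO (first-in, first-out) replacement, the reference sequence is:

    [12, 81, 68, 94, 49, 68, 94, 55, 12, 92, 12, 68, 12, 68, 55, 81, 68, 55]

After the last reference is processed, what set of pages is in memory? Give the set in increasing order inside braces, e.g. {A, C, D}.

{55, 68, 81, 92}

12 → fault, frames (12)
81 → fault, frames (12 81)
68 → fault, frames (12 81 68)
94 → fault, frames (12 81 68 94)
49 → fault, evict 12, frames (81 68 94 49)
68 → hit
94 → hit
55 → fault, evict 81, frames (68 94 49 55)
12 → fault, evict 68, frames (94 49 55 12)
92 → fault, evict 94, frames (49 55 12 92)
12 → hit
68 → fault, evict 49, frames (55 12 92 68)
12 → hit
68 → hit
55 → hit
81 → fault, evict 55, frames (12 92 68 81)
68 → hit
55 → fault, evict 12, frames (92 68 81 55)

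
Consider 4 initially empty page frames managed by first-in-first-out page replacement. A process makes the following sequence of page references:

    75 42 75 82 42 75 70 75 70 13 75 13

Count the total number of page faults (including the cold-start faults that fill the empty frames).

75 → miss, frames {75}
42 → miss, frames {75,42}
75 → hit
82 → miss, frames {75,42,82}
42 → hit
75 → hit
70 → miss, frames {75,42,82,70}
75 → hit
70 → hit
13 → miss, evict 75, frames {42,82,70,13}
75 → miss, evict 42, frames {82,70,13,75}
13 → hit
Page faults: 6.

6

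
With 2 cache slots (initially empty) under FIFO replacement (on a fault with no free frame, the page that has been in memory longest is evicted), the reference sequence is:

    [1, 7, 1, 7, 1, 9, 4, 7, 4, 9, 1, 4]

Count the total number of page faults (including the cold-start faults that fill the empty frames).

1 -> fault, frames [1]
7 -> fault, frames [1, 7]
1 -> hit
7 -> hit
1 -> hit
9 -> fault, evict 1, frames [7, 9]
4 -> fault, evict 7, frames [9, 4]
7 -> fault, evict 9, frames [4, 7]
4 -> hit
9 -> fault, evict 4, frames [7, 9]
1 -> fault, evict 7, frames [9, 1]
4 -> fault, evict 9, frames [1, 4]
Page faults: 8.

8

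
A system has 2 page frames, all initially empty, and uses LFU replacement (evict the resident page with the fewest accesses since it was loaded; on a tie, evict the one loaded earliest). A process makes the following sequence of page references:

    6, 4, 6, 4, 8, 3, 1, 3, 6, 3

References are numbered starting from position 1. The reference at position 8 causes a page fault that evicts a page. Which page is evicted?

pos 1: 6: miss, frames [6]
pos 2: 4: miss, frames [6, 4]
pos 3: 6: hit
pos 4: 4: hit
pos 5: 8: miss, evict 6, frames [4, 8]
pos 6: 3: miss, evict 8, frames [4, 3]
pos 7: 1: miss, evict 3, frames [4, 1]
pos 8: 3: miss, evict 1, frames [4, 3]
At position 8, page 1 is evicted.

1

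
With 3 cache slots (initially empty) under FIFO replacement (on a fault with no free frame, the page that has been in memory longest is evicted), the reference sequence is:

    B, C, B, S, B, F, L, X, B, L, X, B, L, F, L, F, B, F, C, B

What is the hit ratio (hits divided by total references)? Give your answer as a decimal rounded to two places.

0.45

B: miss, frames {B}
C: miss, frames {B,C}
B: hit
S: miss, frames {B,C,S}
B: hit
F: miss, evict B, frames {C,S,F}
L: miss, evict C, frames {S,F,L}
X: miss, evict S, frames {F,L,X}
B: miss, evict F, frames {L,X,B}
L: hit
X: hit
B: hit
L: hit
F: miss, evict L, frames {X,B,F}
L: miss, evict X, frames {B,F,L}
F: hit
B: hit
F: hit
C: miss, evict B, frames {F,L,C}
B: miss, evict F, frames {L,C,B}
Hits: 9 of 20 references → 9/20 = 0.4500.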